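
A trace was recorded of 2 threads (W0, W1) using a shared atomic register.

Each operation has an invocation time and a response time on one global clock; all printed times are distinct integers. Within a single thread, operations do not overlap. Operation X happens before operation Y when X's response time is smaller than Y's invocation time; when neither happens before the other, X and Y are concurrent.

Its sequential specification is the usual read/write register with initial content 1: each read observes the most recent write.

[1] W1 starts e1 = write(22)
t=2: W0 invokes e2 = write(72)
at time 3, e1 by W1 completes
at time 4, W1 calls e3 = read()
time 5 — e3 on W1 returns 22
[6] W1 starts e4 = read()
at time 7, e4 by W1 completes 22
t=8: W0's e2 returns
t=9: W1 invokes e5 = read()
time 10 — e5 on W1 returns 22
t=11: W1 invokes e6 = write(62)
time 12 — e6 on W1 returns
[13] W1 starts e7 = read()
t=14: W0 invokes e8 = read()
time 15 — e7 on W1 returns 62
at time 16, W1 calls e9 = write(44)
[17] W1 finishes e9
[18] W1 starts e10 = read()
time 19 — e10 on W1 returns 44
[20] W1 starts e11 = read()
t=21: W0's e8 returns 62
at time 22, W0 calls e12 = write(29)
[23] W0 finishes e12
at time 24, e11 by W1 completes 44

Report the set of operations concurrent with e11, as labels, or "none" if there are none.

e12, e8

e11 runs from 20 to 24; window-overlapping ops are concurrent
e1 [1,3]: before
e2 [2,8]: before
e3 [4,5]: before
e4 [6,7]: before
e5 [9,10]: before
e6 [11,12]: before
e7 [13,15]: before
e8 [14,21]: concurrent
e9 [16,17]: before
e10 [18,19]: before
e12 [22,23]: concurrent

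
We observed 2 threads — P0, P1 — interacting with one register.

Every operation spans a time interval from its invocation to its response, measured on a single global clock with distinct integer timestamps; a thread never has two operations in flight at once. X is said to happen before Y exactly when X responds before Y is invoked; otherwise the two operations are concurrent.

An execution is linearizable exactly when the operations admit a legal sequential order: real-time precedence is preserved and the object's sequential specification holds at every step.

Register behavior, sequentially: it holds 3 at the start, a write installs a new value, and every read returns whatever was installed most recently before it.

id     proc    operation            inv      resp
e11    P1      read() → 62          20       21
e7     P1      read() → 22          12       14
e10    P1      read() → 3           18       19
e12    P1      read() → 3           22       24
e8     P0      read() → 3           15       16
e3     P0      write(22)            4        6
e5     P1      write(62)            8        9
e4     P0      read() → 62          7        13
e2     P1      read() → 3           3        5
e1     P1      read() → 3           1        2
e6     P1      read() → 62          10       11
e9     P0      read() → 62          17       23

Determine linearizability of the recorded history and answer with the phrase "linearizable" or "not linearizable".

not linearizable

prefix check: 1..13 passes, 1..14 fails once e7's time-14 response joins
real-time-consistent orders of the 7 completed operations: 8 — all fail the register replay
take e1, e2, e3, e4, e5, e6, e7: step 4 already fails, because e4 read() → 62 cannot occur there
take e1, e2, e3, e5, e4, e6, e7: step 7 already fails, because e7 read() → 22 cannot occur there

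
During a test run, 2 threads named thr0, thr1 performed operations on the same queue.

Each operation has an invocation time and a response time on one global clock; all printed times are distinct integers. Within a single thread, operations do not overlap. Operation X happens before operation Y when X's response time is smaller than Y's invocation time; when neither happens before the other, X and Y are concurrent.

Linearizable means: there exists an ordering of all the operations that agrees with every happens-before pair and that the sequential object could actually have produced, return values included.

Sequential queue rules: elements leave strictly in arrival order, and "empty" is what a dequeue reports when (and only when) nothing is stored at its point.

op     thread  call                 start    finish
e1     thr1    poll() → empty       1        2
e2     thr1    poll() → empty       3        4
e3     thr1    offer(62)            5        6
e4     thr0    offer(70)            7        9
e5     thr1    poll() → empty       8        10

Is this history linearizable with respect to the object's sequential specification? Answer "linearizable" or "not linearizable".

not linearizable

prefix check: 1..9 passes, 1..10 fails once e5's time-10 response joins
no legal order exists: 2 real-time-consistent candidates over 5 completed queue operations, all rejected
for example e1, e2, e3, e4, e5 fails at step 5: e5 poll() → empty is not legal there
for example e1, e2, e3, e5, e4 fails at step 4: e5 poll() → empty is not legal there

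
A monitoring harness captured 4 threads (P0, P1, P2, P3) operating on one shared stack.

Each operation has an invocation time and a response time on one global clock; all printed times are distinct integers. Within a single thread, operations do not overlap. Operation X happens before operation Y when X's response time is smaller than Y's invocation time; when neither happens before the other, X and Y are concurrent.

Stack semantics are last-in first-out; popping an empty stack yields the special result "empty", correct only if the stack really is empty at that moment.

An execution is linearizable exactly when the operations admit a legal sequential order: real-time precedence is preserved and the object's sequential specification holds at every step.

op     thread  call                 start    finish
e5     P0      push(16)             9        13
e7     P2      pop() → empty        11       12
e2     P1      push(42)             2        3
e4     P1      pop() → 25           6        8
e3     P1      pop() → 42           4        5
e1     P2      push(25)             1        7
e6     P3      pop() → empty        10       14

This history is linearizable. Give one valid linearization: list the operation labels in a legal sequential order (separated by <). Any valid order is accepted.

e1 < e2 < e3 < e4 < e6 < e7 < e5

1. e1 push(25), leaving stack <25>
2. e2 push(42), leaving stack <25,42>
3. e3 pop() → 42, leaving stack <25>
4. e4 pop() → 25, leaving stack <>
5. e6 pop() → empty, leaving stack <>
6. e7 pop() → empty, leaving stack <>
7. e5 push(16), leaving stack <16>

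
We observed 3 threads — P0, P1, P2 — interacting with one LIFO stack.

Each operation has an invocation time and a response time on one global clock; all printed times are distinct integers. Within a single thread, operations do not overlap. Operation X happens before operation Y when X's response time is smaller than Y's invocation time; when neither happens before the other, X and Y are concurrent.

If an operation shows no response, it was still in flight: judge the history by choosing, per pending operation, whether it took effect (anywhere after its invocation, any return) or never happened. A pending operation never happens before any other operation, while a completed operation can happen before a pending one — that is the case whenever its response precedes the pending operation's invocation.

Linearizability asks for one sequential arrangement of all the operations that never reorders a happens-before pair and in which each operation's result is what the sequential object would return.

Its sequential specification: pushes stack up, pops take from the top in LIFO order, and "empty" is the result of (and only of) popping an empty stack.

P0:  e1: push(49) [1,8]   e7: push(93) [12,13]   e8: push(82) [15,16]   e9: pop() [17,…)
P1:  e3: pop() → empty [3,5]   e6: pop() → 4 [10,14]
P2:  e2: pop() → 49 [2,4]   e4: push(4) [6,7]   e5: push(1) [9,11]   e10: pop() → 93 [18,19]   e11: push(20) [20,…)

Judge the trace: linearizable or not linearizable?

a witness: e1, e2, e3, e4, e6, e5, e7, e8, e9, e10
after step 1 (e1 push(49)): stack <49>
after step 2 (e2 pop() → 49): stack <>
after step 3 (e3 pop() → empty): stack <>
after step 4 (e4 push(4)): stack <4>
after step 5 (e6 pop() → 4): stack <>
after step 6 (e5 push(1)): stack <1>
after step 7 (e7 push(93)): stack <1,93>
after step 8 (e8 push(82)): stack <1,93,82>
after step 9 (e9 pop() (pending, included)): stack <1,93>
after step 10 (e10 pop() → 93): stack <1>

linearizable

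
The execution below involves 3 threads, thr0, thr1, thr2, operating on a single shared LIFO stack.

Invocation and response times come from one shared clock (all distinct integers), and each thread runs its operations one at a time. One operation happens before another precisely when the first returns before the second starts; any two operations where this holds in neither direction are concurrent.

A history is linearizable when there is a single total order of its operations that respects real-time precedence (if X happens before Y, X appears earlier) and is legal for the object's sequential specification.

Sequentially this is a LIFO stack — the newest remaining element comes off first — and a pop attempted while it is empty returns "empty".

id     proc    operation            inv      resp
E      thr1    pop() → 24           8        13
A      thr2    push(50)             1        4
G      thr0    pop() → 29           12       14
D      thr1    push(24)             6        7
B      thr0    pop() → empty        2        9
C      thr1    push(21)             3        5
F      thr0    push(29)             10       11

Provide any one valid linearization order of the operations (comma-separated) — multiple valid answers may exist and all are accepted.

B, A, C, D, E, F, G

1. B pop() → empty, leaving stack <>
2. A push(50), leaving stack <50>
3. C push(21), leaving stack <50,21>
4. D push(24), leaving stack <50,21,24>
5. E pop() → 24, leaving stack <50,21>
6. F push(29), leaving stack <50,21,29>
7. G pop() → 29, leaving stack <50,21>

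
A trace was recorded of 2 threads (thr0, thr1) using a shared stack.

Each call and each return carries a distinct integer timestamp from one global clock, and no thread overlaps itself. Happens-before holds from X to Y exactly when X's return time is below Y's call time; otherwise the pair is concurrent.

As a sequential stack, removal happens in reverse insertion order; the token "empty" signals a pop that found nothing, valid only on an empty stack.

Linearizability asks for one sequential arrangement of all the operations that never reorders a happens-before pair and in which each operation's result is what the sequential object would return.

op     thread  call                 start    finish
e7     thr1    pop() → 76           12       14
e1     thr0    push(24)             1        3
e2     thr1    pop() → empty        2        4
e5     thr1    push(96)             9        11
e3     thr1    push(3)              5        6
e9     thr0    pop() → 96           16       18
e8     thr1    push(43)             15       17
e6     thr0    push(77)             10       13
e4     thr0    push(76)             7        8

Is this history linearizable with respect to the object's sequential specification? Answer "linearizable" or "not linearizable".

cut after 13 events: linearizable; cut after 14 events (e7 responds, time 14): not linearizable
6 orders of the 7 completed stack ops respect real time; none is legal
one such order, e1, e2, e3, e4, e5, e6, e7, breaks at step 2 where e2 pop() → empty is illegal
one such order, e1, e2, e3, e4, e5, e7, e6, breaks at step 2 where e2 pop() → empty is illegal

not linearizable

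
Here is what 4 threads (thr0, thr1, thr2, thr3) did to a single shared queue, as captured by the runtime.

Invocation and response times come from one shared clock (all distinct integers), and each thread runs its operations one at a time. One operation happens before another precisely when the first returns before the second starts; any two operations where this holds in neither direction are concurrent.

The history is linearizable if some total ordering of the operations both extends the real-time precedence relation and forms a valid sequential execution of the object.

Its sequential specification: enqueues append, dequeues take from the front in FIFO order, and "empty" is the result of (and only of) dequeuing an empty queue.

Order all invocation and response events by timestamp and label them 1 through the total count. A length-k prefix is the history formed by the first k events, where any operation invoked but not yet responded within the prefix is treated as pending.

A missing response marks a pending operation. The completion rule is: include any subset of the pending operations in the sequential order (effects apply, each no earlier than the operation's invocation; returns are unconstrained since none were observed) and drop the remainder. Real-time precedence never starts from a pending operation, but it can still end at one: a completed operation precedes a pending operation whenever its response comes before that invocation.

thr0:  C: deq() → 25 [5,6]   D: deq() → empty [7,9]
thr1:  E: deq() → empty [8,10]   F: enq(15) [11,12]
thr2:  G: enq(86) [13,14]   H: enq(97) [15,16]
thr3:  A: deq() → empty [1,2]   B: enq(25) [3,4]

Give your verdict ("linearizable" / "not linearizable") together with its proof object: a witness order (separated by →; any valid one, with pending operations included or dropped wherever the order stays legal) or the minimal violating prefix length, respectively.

1. A deq() → empty, leaving queue <>
2. B enq(25), leaving queue <25>
3. C deq() → 25, leaving queue <>
4. D deq() → empty, leaving queue <>
5. E deq() → empty, leaving queue <>
6. F enq(15), leaving queue <15>
7. G enq(86), leaving queue <15,86>
8. H enq(97), leaving queue <15,86,97>

linearizable — witness: A → B → C → D → E → F → G → H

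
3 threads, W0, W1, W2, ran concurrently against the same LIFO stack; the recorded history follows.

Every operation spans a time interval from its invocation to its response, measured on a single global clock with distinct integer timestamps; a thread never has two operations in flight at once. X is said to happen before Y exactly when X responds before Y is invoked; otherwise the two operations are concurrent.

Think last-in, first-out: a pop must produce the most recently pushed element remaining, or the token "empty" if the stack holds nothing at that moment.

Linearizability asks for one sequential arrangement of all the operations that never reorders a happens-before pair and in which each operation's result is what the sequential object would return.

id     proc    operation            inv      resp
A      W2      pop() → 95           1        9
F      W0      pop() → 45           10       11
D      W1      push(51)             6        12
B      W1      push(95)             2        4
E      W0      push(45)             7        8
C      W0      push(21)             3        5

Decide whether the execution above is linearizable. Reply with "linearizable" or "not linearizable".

one valid linearization: B, A, C, D, E, F
1. B push(95), leaving stack <95>
2. A pop() → 95, leaving stack <>
3. C push(21), leaving stack <21>
4. D push(51), leaving stack <21,51>
5. E push(45), leaving stack <21,51,45>
6. F pop() → 45, leaving stack <21,51>

linearizable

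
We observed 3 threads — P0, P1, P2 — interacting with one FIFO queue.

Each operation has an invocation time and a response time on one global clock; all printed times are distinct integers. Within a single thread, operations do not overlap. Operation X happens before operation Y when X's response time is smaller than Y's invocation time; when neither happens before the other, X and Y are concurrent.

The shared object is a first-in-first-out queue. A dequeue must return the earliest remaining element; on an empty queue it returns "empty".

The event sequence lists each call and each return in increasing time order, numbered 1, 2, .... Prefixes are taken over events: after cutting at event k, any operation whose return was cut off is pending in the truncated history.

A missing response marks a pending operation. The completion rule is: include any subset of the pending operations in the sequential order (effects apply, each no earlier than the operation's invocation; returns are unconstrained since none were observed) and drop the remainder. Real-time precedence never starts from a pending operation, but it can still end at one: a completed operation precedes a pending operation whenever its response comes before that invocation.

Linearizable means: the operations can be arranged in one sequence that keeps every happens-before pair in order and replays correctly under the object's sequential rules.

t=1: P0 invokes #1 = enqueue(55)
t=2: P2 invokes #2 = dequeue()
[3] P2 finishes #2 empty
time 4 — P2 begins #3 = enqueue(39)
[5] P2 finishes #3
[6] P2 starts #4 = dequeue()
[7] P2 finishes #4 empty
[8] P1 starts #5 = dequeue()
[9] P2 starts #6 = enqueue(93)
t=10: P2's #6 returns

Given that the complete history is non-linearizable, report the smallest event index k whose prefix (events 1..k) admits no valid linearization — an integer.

events 1..6 are linearizable; a witness order is #2, #1, #3:
step 1: #2 dequeue() → empty — queue <>
step 2: #1 enqueue(55) (pending, included) — queue <55>
step 3: #3 enqueue(39) — queue <55,39>
once event 7 joins (#4's response, time 7), exhaustive search finds no witness
no escape via the 1 pending operation (#1): every completion choice fails
e.g. #2, #3, #4 (pending dropped): illegal at step 3, since #4 dequeue() → empty cannot apply there

7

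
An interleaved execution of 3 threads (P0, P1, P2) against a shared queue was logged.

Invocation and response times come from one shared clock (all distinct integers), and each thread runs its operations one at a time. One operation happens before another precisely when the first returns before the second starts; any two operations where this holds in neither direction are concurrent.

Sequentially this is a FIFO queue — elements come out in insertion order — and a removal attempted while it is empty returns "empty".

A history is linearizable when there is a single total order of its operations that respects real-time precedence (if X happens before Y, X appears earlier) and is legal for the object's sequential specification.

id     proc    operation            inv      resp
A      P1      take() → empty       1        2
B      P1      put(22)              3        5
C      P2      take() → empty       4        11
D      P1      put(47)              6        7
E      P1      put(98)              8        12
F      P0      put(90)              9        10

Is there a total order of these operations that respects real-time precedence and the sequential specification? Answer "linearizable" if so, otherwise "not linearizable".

witness order: A, C, B, D, E, F
1. A take() → empty, leaving queue <>
2. C take() → empty, leaving queue <>
3. B put(22), leaving queue <22>
4. D put(47), leaving queue <22,47>
5. E put(98), leaving queue <22,47,98>
6. F put(90), leaving queue <22,47,98,90>

linearizable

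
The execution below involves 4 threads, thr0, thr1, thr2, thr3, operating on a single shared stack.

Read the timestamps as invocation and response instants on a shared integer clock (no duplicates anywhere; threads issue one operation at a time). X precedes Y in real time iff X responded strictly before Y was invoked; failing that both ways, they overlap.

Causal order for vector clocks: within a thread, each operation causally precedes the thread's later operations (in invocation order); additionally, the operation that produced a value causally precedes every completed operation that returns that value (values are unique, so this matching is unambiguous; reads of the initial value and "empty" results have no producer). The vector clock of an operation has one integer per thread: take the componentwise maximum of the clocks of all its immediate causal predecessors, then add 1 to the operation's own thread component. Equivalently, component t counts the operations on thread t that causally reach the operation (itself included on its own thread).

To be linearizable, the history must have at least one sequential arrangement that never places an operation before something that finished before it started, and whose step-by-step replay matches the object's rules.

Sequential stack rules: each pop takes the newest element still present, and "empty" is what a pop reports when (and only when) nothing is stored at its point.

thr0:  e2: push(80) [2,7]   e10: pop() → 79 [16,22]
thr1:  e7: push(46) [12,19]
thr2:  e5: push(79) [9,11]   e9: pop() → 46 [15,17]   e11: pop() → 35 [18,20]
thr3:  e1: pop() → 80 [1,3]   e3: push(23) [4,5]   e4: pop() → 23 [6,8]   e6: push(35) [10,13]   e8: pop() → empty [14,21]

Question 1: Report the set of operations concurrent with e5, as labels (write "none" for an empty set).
e5 runs from 9 to 11; window-overlapping ops are concurrent
e1 [1,3]: before
e2 [2,7]: before
e3 [4,5]: before
e4 [6,8]: before
e6 [10,13]: concurrent
e7 [12,19]: after
e8 [14,21]: after
e9 [15,17]: after
e10 [16,22]: after
e11 [18,20]: after

e6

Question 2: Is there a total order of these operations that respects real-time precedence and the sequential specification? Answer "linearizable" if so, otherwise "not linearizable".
one valid linearization: e2, e1, e3, e4, e5, e6, e7, e9, e11, e10, e8
1. e2 push(80), leaving stack <80>
2. e1 pop() → 80, leaving stack <>
3. e3 push(23), leaving stack <23>
4. e4 pop() → 23, leaving stack <>
5. e5 push(79), leaving stack <79>
6. e6 push(35), leaving stack <79,35>
7. e7 push(46), leaving stack <79,35,46>
8. e9 pop() → 46, leaving stack <79,35>
9. e11 pop() → 35, leaving stack <79>
10. e10 pop() → 79, leaving stack <>
11. e8 pop() → empty, leaving stack <>

linearizable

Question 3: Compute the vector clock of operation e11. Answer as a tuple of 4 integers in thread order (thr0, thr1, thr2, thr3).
no predecessors for e5 (invoked 9): thr2 increments from zero → (0, 0, 1, 0)
no predecessors for e7 (invoked 12): thr1 increments from zero → (0, 1, 0, 0)
no predecessors for e2 (invoked 2): thr0 increments from zero → (1, 0, 0, 0)
e1 (invocation 1): componentwise max over VC(e2)=(1, 0, 0, 0), +1 at thr3, giving (1, 0, 0, 1)
e9 (invocation 15): componentwise max over VC(e5)=(0, 0, 1, 0), VC(e7)=(0, 1, 0, 0), +1 at thr2, giving (0, 1, 2, 0)
e3 (invocation 4): componentwise max over VC(e1)=(1, 0, 0, 1), +1 at thr3, giving (1, 0, 0, 2)
e10 (invocation 16): componentwise max over VC(e2)=(1, 0, 0, 0), VC(e5)=(0, 0, 1, 0), +1 at thr0, giving (2, 0, 1, 0)
e4 (invocation 6): componentwise max over VC(e3)=(1, 0, 0, 2), +1 at thr3, giving (1, 0, 0, 3)
e6 (invocation 10): componentwise max over VC(e4)=(1, 0, 0, 3), +1 at thr3, giving (1, 0, 0, 4)
e8 (invocation 14): componentwise max over VC(e6)=(1, 0, 0, 4), +1 at thr3, giving (1, 0, 0, 5)
e11 (invocation 18): componentwise max over VC(e6)=(1, 0, 0, 4), VC(e9)=(0, 1, 2, 0), +1 at thr2, giving (1, 1, 3, 4)
target: VC(e11) = (1, 1, 3, 4)

(1, 1, 3, 4)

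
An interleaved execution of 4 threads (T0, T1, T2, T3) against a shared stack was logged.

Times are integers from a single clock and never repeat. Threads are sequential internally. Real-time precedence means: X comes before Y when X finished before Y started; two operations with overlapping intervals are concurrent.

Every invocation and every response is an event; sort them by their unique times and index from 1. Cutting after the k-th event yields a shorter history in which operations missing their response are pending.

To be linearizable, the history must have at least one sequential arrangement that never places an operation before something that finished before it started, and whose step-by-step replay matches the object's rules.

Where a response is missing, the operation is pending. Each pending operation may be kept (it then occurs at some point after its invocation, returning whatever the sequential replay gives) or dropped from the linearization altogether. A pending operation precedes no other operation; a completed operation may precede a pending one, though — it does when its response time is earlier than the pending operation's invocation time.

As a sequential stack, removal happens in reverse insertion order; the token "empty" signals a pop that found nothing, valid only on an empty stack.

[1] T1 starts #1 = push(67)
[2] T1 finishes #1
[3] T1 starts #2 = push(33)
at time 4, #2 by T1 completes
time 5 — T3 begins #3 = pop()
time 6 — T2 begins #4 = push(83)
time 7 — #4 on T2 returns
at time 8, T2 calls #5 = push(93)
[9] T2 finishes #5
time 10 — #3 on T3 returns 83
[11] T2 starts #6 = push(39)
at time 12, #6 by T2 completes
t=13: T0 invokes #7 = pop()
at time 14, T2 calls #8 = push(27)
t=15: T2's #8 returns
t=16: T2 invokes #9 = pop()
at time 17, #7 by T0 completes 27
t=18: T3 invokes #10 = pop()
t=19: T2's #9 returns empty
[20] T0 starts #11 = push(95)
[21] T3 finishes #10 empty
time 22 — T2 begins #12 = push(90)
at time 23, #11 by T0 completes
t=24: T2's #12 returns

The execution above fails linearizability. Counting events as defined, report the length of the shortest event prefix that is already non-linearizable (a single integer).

19

events 1..18 are linearizable, e.g. via #1, #2, #4, #3, #5, #6, #8, #7:
step 1: #1 push(67) — stack <67>
step 2: #2 push(33) — stack <67,33>
step 3: #4 push(83) — stack <67,33,83>
step 4: #3 pop() → 83 — stack <67,33>
step 5: #5 push(93) — stack <67,33,93>
step 6: #6 push(39) — stack <67,33,93,39>
step 7: #8 push(27) — stack <67,33,93,39,27>
step 8: #7 pop() → 27 — stack <67,33,93,39>
include event 19 — #9 responding at 19 — and every candidate order breaks
include/drop combinations of the 1 pending operation (#10) were all tried; none helps
e.g. #1, #2, #3, #4, #5, #6, #7, #8, #9 (pending dropped): illegal at step 3, since #3 pop() → 83 cannot apply there
e.g. #1, #2, #3, #4, #5, #6, #8, #7, #9 (pending dropped): illegal at step 3, since #3 pop() → 83 cannot apply there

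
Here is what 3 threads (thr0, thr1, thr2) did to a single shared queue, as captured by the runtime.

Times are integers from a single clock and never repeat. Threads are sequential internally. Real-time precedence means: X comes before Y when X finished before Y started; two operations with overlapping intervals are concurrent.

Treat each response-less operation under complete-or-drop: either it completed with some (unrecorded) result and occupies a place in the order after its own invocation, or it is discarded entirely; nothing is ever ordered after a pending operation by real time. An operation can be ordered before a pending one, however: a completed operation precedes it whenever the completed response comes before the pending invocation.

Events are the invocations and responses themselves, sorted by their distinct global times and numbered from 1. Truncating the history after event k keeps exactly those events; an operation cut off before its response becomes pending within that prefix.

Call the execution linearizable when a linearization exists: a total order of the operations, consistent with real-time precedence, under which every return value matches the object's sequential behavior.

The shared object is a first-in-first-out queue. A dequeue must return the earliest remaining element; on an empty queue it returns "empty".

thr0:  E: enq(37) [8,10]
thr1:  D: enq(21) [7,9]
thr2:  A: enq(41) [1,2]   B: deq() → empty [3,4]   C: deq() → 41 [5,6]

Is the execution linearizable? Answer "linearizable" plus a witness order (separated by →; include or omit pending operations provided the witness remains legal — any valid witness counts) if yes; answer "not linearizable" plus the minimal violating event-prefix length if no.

not linearizable — minimal violating prefix: 4 events

events 1..3 are fine; event 4 — the response of B at time 4 — makes the prefix non-linearizable
the completed operations (2 total) allow one real-time order; the queue replay rejects it
e.g. A, B: illegal at step 2, since B deq() → empty cannot apply there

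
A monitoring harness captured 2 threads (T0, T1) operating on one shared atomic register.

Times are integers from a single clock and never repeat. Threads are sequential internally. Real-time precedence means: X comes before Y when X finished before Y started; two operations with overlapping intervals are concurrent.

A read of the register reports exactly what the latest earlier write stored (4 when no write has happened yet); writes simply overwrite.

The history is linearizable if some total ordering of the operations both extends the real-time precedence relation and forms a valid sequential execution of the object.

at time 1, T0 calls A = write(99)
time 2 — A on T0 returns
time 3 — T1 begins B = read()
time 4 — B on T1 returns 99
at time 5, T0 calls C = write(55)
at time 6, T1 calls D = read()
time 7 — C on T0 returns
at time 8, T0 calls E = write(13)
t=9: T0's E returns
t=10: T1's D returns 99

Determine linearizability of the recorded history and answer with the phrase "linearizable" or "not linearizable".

witness order: A, B, D, C, E
after step 1 (A write(99)): value 99
after step 2 (B read() → 99): value 99
after step 3 (D read() → 99): value 99
after step 4 (C write(55)): value 55
after step 5 (E write(13)): value 13

linearizable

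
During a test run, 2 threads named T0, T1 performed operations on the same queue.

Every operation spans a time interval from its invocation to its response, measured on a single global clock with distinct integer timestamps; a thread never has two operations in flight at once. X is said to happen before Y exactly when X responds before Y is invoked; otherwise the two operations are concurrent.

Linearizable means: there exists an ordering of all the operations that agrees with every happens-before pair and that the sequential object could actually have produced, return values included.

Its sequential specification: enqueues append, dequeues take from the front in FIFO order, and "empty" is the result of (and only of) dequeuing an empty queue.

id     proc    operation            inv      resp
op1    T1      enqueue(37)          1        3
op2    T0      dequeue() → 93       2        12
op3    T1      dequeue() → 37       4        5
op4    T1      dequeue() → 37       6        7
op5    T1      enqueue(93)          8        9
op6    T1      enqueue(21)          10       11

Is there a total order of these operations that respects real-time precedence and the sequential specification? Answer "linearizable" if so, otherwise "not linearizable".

already the first 7 events (up to op4's response at time 7) admit no linearization; the first 6 still do
the completed operations (3 total) allow one real-time order; the queue replay rejects it
including or dropping the 1 pending operation (op2) in any combination fails
e.g. op1, op3, op4 (pending dropped): illegal at step 3, since op4 dequeue() → 37 cannot apply there

not linearizable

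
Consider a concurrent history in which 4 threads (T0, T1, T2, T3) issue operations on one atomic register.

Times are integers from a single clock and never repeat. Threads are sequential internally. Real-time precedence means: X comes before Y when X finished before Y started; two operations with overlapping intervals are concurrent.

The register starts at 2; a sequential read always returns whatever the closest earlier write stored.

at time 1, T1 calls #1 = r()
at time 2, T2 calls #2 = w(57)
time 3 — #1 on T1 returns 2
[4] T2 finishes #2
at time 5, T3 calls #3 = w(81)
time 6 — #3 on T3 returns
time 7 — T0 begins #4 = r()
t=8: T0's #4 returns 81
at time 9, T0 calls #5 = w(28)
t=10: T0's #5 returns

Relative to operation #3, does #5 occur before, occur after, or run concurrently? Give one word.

after

#5 spans [9,10], #3 spans [5,6]
resp(#3)=6 < inv(#5)=9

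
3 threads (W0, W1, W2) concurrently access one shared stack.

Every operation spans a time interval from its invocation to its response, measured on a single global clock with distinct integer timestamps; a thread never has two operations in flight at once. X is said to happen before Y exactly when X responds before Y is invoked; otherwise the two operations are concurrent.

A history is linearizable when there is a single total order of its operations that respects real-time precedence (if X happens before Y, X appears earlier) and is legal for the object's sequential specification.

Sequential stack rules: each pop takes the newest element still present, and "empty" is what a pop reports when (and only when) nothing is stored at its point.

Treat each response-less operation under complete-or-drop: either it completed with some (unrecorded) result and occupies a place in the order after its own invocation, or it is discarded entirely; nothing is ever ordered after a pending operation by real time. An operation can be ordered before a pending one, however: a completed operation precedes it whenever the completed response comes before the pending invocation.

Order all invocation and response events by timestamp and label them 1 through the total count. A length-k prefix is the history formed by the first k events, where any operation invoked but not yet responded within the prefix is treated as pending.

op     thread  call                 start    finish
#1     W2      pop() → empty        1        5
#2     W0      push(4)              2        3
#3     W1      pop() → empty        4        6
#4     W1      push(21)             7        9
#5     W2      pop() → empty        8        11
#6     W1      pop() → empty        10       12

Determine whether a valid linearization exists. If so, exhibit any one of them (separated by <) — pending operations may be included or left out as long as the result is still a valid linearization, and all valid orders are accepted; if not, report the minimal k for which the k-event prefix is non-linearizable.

not linearizable — minimal violating prefix: 6 events

cut after 5 events: linearizable; cut after 6 events (#3 responds, time 6): not linearizable
all 3 real-time-respecting orders fail — 3 completed stack operations, no legal replay
sample order #1, #2, #3 stalls at step 3 — #3 pop() → empty has no legal effect
sample order #2, #1, #3 stalls at step 2 — #1 pop() → empty has no legal effect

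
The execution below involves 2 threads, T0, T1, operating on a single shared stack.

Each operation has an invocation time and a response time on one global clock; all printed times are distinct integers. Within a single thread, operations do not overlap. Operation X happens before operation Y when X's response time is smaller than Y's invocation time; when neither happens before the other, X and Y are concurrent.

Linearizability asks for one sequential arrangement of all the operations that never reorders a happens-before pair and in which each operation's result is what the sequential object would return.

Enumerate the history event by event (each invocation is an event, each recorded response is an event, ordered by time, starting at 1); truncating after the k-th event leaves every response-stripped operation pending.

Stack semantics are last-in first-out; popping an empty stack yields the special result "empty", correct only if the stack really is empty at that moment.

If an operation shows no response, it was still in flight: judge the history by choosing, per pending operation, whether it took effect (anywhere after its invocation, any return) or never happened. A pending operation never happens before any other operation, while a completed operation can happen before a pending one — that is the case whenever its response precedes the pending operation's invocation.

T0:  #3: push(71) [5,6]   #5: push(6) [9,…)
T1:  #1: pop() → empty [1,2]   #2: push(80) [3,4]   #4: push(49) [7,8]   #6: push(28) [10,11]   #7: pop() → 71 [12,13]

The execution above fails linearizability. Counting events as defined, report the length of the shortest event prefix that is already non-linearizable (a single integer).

13

events 1..12 are linearizable, e.g. via #1, #2, #3, #4, #5, #6:
after step 1 (#1 pop() → empty): stack <>
after step 2 (#2 push(80)): stack <80>
after step 3 (#3 push(71)): stack <80,71>
after step 4 (#4 push(49)): stack <80,71,49>
after step 5 (#5 push(6) (pending, included)): stack <80,71,49,6>
after step 6 (#6 push(28)): stack <80,71,49,6,28>
adding event 13 (#7 responds at 13) leaves no legal real-time order
no escape via the 1 pending operation (#5): every completion choice fails
sample order #1, #2, #3, #4, #6, #7 (pending dropped) stalls at step 6 — #7 pop() → 71 has no legal effect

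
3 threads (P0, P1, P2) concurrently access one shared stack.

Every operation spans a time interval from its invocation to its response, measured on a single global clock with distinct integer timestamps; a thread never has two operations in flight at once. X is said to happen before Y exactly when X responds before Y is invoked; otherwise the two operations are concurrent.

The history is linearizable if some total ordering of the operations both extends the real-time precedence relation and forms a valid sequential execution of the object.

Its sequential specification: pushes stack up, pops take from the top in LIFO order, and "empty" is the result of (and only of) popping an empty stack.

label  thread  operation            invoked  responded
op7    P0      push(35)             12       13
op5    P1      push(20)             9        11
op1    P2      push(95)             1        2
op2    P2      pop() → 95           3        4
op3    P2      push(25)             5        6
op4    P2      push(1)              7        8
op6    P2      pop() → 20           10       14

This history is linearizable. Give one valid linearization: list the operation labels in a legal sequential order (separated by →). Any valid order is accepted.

1. op1 push(95), leaving stack <95>
2. op2 pop() → 95, leaving stack <>
3. op3 push(25), leaving stack <25>
4. op4 push(1), leaving stack <25,1>
5. op5 push(20), leaving stack <25,1,20>
6. op6 pop() → 20, leaving stack <25,1>
7. op7 push(35), leaving stack <25,1,35>

op1 → op2 → op3 → op4 → op5 → op6 → op7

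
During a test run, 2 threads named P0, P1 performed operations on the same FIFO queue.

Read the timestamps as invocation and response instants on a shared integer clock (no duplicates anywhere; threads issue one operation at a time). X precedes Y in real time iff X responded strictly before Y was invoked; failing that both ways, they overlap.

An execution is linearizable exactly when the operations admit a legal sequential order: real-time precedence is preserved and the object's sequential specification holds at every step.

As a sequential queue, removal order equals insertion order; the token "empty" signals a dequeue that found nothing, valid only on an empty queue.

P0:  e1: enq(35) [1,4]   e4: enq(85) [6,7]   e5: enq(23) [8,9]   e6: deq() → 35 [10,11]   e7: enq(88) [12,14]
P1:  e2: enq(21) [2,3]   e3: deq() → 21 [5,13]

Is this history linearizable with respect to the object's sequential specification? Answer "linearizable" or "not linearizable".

linearizable

a witness: e1, e2, e4, e5, e6, e3, e7
1. e1 enq(35), leaving queue <35>
2. e2 enq(21), leaving queue <35,21>
3. e4 enq(85), leaving queue <35,21,85>
4. e5 enq(23), leaving queue <35,21,85,23>
5. e6 deq() → 35, leaving queue <21,85,23>
6. e3 deq() → 21, leaving queue <85,23>
7. e7 enq(88), leaving queue <85,23,88>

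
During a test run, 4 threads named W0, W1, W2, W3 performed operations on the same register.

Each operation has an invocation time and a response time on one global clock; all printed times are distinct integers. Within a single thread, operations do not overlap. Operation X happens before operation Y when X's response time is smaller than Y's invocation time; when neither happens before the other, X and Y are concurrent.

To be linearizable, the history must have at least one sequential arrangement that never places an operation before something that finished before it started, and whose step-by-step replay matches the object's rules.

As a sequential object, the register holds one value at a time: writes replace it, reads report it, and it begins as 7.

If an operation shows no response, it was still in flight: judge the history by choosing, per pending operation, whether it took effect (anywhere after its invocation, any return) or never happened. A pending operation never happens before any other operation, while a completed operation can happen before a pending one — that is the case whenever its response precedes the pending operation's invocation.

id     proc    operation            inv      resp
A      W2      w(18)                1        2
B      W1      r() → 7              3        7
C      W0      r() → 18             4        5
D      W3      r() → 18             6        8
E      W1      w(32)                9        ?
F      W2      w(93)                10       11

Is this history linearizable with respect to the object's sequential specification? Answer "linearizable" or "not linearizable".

not linearizable

prefix check: 1..6 passes, 1..7 fails once B's time-7 response joins
no legal order exists: 2 real-time-consistent candidates over 3 completed register operations, all rejected
no escape via the 1 pending operation (D): every completion choice fails
take A, B, C (pending dropped): step 2 already fails, because B r() → 7 cannot occur there
take A, C, B (pending dropped): step 3 already fails, because B r() → 7 cannot occur there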